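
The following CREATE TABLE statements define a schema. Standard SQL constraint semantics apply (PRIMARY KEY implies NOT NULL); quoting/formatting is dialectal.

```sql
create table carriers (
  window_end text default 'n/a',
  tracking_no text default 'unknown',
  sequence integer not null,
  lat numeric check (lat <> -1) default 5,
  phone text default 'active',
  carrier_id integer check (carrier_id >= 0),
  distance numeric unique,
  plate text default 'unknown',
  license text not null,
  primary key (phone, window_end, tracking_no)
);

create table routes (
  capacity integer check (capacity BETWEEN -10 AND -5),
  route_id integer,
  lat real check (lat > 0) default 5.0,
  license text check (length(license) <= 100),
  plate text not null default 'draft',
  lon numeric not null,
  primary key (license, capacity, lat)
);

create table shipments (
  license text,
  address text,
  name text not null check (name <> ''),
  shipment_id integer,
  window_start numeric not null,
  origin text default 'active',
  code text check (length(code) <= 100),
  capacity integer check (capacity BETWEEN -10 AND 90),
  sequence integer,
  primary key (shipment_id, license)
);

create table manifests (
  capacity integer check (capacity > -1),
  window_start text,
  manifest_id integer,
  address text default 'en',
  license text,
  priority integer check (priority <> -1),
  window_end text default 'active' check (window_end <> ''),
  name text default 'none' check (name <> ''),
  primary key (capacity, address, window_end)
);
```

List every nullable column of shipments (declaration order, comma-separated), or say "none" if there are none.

address, origin, code, capacity, sequence

- license: part of the PRIMARY KEY, which implies NOT NULL → not nullable.
- address: no NOT NULL constraint applies → nullable.
- name: declared NOT NULL → not nullable.
- shipment_id: part of the PRIMARY KEY, which implies NOT NULL → not nullable.
- window_start: declared NOT NULL → not nullable.
- origin: DEFAULT only fills an omitted column; an explicit NULL is still allowed → nullable.
- code: CHECK does not forbid NULL (a CHECK constraint passes when its expression is NULL) → nullable.
- capacity: CHECK does not forbid NULL (a CHECK constraint passes when its expression is NULL) → nullable.
- sequence: no NOT NULL constraint applies → nullable.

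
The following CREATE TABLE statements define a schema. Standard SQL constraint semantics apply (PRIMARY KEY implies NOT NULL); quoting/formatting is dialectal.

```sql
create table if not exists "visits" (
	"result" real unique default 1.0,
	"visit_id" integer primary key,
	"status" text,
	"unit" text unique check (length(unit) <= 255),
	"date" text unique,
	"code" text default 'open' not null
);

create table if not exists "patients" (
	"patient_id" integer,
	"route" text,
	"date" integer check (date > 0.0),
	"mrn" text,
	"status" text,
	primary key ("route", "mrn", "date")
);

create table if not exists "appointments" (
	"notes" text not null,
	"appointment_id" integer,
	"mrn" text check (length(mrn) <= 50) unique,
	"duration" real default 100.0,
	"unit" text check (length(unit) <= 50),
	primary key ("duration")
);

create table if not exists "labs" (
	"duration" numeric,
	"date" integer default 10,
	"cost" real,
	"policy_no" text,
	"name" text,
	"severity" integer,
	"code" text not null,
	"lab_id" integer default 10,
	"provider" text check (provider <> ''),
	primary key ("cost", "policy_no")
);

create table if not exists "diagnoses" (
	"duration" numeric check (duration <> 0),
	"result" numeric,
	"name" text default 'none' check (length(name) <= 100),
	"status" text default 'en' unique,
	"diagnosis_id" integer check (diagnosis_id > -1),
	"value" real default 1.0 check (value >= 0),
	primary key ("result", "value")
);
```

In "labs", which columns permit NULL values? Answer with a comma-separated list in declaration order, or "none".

duration, date, name, severity, lab_id, provider

- duration: no NOT NULL constraint applies → nullable.
- date: DEFAULT only fills an omitted column; an explicit NULL is still allowed → nullable.
- cost: part of the PRIMARY KEY, which implies NOT NULL → not nullable.
- policy_no: part of the PRIMARY KEY, which implies NOT NULL → not nullable.
- name: no NOT NULL constraint applies → nullable.
- severity: no NOT NULL constraint applies → nullable.
- code: declared NOT NULL → not nullable.
- lab_id: DEFAULT only fills an omitted column; an explicit NULL is still allowed → nullable.
- provider: CHECK does not forbid NULL (a CHECK constraint passes when its expression is NULL) → nullable.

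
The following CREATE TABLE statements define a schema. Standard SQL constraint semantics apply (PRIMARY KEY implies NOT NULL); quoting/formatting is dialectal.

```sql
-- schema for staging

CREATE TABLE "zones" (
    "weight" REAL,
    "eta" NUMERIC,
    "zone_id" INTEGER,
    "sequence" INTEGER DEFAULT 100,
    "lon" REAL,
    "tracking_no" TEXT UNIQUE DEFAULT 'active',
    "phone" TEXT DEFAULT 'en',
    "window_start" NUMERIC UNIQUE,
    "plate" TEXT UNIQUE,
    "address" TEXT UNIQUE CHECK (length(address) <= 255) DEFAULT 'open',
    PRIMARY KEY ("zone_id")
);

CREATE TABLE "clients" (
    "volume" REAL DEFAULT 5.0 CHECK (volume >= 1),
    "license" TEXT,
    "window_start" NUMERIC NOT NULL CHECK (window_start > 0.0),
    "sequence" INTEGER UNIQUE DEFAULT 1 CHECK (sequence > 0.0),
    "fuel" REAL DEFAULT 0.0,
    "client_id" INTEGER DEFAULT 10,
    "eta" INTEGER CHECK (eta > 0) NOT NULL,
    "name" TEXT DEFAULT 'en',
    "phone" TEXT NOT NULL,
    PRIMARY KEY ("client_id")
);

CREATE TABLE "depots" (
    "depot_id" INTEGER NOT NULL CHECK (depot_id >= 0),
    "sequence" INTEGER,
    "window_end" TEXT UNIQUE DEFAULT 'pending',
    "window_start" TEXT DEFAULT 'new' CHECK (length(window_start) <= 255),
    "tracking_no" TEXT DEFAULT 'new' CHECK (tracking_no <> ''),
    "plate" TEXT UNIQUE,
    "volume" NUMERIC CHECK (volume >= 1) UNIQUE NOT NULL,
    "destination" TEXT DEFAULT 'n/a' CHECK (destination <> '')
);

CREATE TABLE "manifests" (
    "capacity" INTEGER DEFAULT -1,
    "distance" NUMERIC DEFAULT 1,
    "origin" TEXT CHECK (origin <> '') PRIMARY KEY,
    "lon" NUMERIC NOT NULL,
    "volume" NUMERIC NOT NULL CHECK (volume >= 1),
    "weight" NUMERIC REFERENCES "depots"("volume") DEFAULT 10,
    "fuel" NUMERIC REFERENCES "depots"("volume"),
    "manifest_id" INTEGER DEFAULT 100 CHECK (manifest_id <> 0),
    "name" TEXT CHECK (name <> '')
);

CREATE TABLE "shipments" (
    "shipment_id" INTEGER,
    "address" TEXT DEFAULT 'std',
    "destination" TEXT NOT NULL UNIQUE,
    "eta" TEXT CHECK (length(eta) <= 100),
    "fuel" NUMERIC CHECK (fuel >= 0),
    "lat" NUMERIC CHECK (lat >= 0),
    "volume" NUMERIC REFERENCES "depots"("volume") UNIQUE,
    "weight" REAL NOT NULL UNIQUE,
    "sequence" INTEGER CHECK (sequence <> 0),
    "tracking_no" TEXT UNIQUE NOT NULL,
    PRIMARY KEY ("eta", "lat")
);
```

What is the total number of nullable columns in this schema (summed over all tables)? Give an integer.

31

zones: 9 nullable (weight, eta, sequence, lon, tracking_no, phone, window_start, plate, address — PK (zone_id) and explicit NOT NULL columns excluded).
clients: 5 nullable (volume, license, sequence, fuel, name — PK (client_id) and explicit NOT NULL columns excluded).
depots: 6 nullable (sequence, window_end, window_start, tracking_no, plate, destination — PK none and explicit NOT NULL columns excluded).
manifests: 6 nullable (capacity, distance, weight, fuel, manifest_id, name — PK (origin) and explicit NOT NULL columns excluded).
shipments: 5 nullable (shipment_id, address, fuel, volume, sequence — PK (eta, lat) and explicit NOT NULL columns excluded).
Total: 9 + 5 + 6 + 6 + 5 = 31.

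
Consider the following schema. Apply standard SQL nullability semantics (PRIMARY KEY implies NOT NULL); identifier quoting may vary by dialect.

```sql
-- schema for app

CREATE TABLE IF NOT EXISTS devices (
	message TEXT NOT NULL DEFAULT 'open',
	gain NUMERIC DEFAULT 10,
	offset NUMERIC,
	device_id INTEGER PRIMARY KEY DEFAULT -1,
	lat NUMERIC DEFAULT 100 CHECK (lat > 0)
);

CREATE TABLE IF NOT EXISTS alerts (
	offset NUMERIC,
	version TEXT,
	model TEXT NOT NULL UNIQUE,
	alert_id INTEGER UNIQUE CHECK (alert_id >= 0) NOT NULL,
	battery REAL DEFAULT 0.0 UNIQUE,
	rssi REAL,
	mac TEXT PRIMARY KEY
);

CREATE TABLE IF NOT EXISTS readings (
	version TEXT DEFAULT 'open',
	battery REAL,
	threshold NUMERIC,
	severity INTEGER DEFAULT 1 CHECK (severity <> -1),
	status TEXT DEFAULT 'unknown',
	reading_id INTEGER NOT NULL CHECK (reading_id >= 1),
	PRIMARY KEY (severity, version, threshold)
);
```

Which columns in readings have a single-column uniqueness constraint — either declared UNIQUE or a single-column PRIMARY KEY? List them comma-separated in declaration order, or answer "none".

- version: part of a composite PRIMARY KEY — only the tuple is unique, not this column on its own.
- battery: no UNIQUE or single-column PK constraint.
- threshold: part of a composite PRIMARY KEY — only the tuple is unique, not this column on its own.
- severity: part of a composite PRIMARY KEY — only the tuple is unique, not this column on its own.
- status: no UNIQUE or single-column PK constraint.
- reading_id: no UNIQUE or single-column PK constraint.

none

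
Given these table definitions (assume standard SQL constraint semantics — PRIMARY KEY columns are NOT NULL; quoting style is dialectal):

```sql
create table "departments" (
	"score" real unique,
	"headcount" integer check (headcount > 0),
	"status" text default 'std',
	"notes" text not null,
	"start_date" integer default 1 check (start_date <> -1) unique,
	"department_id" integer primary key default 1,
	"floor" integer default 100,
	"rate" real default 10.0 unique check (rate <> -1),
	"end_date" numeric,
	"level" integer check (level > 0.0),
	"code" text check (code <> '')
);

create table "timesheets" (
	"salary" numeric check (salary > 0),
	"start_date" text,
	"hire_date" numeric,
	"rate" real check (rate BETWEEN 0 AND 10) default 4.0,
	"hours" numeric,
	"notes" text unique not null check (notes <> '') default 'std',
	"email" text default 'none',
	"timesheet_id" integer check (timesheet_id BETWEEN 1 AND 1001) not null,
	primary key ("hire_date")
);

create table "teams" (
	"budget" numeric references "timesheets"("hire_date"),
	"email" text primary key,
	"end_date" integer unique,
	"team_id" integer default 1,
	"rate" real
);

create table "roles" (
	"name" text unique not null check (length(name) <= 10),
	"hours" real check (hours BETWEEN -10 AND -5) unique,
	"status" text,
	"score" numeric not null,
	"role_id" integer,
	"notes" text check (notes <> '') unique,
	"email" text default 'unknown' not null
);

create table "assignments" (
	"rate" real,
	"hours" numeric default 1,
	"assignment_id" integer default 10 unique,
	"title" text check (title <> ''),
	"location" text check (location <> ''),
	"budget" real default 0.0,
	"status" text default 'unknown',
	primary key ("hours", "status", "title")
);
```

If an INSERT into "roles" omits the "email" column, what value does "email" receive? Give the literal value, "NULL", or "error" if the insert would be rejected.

'unknown'

email has an explicit DEFAULT 'unknown'.
When the column is omitted from an INSERT, that default is used.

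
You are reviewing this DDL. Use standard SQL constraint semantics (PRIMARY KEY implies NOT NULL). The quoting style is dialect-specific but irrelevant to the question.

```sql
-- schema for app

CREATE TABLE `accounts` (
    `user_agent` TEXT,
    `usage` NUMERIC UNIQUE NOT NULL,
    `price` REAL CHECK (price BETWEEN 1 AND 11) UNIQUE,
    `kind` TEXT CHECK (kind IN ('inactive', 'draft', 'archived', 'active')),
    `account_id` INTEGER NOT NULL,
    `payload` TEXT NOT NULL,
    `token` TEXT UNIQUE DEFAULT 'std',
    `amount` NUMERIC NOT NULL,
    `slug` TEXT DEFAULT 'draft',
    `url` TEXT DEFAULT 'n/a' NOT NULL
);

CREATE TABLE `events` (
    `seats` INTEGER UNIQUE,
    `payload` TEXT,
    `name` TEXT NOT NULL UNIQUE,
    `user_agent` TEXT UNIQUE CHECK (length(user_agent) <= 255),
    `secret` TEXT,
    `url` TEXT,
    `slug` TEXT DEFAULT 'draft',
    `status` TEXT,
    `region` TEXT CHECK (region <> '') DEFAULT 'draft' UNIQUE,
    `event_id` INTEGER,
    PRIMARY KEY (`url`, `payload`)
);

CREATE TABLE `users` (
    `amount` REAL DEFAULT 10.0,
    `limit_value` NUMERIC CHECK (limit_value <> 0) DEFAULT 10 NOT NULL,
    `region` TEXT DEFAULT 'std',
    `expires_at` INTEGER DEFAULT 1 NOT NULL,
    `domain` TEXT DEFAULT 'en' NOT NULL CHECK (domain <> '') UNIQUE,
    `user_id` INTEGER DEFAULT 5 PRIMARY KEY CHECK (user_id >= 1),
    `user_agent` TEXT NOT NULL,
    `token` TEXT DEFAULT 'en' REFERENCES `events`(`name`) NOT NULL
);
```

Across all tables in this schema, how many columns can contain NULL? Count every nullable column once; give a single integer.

accounts: 5 nullable (user_agent, price, kind, token, slug — PK none and explicit NOT NULL columns excluded).
events: 7 nullable (seats, user_agent, secret, slug, status, region, event_id — PK (url, payload) and explicit NOT NULL columns excluded).
users: 2 nullable (amount, region — PK (user_id) and explicit NOT NULL columns excluded).
Total: 5 + 7 + 2 = 14.

14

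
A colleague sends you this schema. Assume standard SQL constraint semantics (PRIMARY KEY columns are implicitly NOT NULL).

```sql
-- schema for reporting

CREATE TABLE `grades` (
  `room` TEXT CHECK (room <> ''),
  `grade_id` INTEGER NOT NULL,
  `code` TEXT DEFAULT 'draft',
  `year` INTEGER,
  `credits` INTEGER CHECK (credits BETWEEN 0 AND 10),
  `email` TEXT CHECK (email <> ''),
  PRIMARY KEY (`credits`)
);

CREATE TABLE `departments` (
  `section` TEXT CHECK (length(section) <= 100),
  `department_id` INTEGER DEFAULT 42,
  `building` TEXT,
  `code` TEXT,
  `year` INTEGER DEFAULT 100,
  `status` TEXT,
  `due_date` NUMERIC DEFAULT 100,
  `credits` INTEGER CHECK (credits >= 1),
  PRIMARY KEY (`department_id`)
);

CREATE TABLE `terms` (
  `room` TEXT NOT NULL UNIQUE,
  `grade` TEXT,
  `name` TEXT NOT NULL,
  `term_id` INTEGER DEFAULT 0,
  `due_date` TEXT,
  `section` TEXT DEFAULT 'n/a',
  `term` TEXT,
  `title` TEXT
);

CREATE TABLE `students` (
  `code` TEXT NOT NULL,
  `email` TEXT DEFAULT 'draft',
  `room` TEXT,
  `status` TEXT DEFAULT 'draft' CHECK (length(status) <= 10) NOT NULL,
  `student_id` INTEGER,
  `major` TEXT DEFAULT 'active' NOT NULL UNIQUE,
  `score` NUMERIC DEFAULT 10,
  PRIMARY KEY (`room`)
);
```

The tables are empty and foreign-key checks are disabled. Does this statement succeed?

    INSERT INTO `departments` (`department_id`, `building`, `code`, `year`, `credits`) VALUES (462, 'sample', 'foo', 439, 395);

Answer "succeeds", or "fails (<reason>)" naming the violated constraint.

NOT NULL columns: department_id is supplied.
CHECK constraints: 395 satisfies (credits >= 1).
No constraint is violated.

succeeds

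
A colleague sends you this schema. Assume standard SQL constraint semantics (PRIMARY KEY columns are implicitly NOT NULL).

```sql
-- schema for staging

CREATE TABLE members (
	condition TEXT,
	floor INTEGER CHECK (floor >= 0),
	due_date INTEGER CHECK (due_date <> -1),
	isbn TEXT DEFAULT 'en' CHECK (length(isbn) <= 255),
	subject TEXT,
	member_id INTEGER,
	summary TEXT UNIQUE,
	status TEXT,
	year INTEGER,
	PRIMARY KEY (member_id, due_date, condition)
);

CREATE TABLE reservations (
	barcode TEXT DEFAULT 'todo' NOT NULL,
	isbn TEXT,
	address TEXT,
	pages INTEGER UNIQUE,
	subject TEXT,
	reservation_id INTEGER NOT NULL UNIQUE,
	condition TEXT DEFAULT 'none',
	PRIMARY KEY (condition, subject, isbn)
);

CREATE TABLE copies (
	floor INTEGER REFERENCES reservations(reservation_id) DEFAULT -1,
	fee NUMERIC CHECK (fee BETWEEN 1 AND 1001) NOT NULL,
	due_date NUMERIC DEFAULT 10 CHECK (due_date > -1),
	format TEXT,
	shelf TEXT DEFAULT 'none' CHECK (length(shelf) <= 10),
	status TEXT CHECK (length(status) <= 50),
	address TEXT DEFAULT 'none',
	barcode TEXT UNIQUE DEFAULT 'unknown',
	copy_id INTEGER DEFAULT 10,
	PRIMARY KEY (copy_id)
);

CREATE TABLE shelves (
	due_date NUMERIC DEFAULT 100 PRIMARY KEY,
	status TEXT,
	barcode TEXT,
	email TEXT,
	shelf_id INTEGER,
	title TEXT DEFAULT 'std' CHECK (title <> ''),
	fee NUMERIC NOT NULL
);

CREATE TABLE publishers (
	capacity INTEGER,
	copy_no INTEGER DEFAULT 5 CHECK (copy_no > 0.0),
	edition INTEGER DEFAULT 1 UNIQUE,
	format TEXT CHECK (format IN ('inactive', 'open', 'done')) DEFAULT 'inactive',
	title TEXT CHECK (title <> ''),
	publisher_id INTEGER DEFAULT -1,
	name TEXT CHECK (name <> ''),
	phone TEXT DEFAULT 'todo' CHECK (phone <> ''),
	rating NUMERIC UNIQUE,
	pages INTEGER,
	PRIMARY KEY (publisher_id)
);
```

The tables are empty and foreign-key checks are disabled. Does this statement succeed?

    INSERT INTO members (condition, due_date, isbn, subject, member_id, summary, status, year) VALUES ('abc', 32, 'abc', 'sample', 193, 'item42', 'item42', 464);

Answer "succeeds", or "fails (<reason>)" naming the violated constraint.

NOT NULL columns: condition is supplied; due_date is supplied; member_id is supplied.
CHECK constraints: 32 satisfies (due_date <> -1); 'abc' satisfies (length(isbn) <= 255).
No constraint is violated.

succeeds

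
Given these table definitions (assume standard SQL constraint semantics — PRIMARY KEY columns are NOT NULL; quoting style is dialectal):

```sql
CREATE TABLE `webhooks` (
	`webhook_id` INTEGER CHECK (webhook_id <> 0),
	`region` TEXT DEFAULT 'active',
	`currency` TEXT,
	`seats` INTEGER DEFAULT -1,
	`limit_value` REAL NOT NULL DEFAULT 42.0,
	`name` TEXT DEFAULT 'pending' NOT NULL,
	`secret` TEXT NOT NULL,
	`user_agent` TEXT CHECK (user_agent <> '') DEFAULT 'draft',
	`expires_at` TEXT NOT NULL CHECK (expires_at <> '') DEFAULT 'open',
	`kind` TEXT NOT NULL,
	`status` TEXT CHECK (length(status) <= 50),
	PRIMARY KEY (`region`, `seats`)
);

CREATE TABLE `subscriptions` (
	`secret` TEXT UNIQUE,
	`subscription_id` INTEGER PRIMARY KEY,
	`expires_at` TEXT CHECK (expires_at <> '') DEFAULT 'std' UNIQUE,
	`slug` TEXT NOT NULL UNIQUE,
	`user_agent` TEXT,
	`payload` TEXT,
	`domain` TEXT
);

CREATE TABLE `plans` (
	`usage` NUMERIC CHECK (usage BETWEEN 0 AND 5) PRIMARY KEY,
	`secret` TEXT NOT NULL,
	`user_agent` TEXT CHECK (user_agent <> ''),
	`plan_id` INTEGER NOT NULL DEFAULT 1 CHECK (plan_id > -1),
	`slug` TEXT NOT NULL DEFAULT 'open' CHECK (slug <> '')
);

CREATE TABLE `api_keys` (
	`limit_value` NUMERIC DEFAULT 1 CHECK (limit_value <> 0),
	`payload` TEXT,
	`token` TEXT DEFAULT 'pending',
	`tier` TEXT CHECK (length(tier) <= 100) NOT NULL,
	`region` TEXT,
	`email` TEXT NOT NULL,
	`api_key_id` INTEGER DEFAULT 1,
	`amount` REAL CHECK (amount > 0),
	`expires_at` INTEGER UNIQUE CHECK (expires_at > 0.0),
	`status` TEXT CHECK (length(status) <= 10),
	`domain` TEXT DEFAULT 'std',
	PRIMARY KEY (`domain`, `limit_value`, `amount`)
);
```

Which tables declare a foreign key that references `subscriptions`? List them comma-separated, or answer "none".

No REFERENCES clause anywhere in the schema names subscriptions.

none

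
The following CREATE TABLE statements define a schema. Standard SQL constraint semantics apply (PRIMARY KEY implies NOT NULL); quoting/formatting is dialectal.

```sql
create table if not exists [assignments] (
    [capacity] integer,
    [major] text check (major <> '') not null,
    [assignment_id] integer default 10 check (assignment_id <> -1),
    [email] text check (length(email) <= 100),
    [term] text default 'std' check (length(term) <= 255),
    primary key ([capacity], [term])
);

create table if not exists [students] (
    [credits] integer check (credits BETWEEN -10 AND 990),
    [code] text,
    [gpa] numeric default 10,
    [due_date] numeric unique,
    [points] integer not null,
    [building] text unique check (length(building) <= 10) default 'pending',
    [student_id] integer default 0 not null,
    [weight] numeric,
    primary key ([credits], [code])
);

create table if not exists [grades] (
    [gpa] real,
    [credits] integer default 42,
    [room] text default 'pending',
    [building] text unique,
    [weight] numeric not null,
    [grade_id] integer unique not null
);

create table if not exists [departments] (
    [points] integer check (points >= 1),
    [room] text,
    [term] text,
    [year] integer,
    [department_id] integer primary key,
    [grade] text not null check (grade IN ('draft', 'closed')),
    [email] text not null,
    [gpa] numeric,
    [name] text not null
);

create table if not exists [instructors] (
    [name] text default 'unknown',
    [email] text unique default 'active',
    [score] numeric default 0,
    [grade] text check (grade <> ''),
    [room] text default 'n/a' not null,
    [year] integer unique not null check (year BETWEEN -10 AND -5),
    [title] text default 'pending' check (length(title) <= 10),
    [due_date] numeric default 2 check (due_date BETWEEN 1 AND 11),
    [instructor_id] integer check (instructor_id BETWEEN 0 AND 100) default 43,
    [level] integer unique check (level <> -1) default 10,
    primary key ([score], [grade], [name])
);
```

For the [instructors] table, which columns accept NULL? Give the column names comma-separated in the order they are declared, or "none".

email, title, due_date, instructor_id, level

- name: part of the PRIMARY KEY, which implies NOT NULL → not nullable.
- email: UNIQUE does not imply NOT NULL → nullable.
- score: part of the PRIMARY KEY, which implies NOT NULL → not nullable.
- grade: part of the PRIMARY KEY, which implies NOT NULL → not nullable.
- room: declared NOT NULL → not nullable.
- year: declared NOT NULL → not nullable.
- title: CHECK does not forbid NULL (a CHECK constraint passes when its expression is NULL) → nullable.
- due_date: CHECK does not forbid NULL (a CHECK constraint passes when its expression is NULL) → nullable.
- instructor_id: CHECK does not forbid NULL (a CHECK constraint passes when its expression is NULL) → nullable.
- level: CHECK does not forbid NULL (a CHECK constraint passes when its expression is NULL) → nullable.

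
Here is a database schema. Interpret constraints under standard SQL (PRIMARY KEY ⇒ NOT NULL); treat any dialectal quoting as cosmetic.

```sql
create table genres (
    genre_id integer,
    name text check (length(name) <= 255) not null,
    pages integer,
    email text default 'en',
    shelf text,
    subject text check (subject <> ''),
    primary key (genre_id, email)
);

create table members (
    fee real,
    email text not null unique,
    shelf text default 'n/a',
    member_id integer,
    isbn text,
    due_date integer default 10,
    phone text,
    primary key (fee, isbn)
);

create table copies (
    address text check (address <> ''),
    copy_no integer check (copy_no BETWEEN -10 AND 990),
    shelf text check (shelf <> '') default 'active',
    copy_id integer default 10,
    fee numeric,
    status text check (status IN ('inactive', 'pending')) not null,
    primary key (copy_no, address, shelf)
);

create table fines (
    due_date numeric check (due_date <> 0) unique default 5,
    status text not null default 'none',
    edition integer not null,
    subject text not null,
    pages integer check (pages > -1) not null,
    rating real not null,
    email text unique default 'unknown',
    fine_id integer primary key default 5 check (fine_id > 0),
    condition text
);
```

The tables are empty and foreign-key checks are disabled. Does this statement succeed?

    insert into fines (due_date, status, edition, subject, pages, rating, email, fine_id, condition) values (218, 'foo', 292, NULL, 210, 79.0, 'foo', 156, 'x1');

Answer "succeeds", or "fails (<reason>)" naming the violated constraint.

fails (NOT NULL on subject)

subject is explicitly set to NULL, but subject is declared NOT NULL.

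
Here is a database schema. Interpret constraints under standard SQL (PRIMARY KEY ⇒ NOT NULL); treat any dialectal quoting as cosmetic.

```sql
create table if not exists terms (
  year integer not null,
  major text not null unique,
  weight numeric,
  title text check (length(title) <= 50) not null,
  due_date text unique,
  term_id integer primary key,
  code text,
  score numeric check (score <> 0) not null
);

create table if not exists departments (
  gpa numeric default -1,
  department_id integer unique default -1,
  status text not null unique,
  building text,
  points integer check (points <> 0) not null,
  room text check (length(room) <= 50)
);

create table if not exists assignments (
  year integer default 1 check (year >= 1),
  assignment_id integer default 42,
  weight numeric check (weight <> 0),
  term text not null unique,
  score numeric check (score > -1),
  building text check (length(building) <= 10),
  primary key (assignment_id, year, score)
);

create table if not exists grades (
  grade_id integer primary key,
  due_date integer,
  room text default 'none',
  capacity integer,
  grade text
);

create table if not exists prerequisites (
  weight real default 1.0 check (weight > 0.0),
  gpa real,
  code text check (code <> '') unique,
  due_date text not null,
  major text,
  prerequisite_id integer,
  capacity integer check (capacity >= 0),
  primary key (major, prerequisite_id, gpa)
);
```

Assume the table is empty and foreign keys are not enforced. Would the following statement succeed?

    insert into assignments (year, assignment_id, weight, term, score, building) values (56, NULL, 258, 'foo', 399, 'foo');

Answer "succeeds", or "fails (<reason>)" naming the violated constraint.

fails (NOT NULL on assignment_id)

assignment_id is explicitly set to NULL, but assignment_id is part of the PRIMARY KEY (implied NOT NULL).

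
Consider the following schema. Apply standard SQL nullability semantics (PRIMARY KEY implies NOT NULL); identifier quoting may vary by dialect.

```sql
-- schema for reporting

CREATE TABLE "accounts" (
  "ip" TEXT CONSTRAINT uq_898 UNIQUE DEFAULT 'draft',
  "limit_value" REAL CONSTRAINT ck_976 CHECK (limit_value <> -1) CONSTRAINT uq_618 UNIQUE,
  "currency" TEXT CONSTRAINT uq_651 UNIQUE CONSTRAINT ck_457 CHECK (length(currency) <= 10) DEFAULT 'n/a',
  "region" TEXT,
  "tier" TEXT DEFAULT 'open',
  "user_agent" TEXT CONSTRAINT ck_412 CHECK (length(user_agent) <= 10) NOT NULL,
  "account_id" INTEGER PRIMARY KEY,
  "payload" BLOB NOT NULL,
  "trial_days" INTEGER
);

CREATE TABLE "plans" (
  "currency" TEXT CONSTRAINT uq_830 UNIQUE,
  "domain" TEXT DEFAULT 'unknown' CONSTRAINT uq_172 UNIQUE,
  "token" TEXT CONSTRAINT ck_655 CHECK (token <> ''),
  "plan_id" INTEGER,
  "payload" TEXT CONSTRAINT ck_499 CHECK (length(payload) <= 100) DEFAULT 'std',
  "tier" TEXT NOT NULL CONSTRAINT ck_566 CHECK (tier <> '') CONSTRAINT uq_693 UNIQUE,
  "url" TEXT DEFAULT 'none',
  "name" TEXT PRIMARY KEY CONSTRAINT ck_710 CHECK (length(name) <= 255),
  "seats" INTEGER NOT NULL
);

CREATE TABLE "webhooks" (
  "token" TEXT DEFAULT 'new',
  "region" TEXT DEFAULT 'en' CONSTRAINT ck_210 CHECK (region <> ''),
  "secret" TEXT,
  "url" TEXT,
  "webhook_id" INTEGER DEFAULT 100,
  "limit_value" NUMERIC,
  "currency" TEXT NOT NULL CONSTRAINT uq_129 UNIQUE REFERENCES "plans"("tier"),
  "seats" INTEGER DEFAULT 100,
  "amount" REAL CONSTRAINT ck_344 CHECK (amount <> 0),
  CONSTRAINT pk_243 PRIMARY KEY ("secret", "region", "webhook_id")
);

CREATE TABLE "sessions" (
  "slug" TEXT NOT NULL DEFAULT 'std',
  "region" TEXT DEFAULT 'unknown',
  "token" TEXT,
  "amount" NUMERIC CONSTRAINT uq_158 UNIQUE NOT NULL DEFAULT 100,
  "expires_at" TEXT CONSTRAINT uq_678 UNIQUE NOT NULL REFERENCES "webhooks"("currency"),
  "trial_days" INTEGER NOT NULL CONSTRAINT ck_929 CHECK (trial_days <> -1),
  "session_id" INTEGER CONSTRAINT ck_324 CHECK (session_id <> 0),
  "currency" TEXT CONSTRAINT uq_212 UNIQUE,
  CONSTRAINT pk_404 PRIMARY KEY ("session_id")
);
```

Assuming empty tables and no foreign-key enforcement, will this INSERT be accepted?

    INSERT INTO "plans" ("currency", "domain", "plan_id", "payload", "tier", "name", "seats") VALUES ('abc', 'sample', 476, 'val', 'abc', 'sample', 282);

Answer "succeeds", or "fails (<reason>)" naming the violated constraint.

NOT NULL columns: name is supplied; seats is supplied; tier is supplied.
CHECK constraints: 'val' satisfies (length(payload) <= 100); 'abc' satisfies (tier <> ''); 'sample' satisfies (length(name) <= 255).
No constraint is violated.

succeeds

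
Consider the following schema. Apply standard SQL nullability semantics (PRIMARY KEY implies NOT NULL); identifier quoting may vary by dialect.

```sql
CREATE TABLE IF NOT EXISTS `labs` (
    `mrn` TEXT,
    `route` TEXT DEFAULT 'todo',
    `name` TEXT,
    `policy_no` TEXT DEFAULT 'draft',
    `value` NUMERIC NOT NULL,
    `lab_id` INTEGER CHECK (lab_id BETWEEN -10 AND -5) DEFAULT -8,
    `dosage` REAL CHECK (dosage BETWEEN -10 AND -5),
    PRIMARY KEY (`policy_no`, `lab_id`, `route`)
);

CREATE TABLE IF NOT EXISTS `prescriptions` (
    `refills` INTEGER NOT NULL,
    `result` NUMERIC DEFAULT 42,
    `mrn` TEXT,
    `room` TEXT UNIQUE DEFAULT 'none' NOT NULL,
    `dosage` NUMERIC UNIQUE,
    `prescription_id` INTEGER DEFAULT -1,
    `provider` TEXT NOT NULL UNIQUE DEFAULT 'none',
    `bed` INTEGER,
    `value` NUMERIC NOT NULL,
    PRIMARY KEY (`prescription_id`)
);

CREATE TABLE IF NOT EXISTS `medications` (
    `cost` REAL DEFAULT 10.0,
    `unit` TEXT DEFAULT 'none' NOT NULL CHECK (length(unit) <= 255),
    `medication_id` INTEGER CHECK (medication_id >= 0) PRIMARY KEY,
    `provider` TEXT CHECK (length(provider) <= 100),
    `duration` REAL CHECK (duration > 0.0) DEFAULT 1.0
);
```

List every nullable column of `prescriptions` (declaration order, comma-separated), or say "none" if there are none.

result, mrn, dosage, bed

- refills: declared NOT NULL → not nullable.
- result: DEFAULT only fills an omitted column; an explicit NULL is still allowed → nullable.
- mrn: no NOT NULL constraint applies → nullable.
- room: declared NOT NULL → not nullable.
- dosage: UNIQUE does not imply NOT NULL → nullable.
- prescription_id: part of the PRIMARY KEY, which implies NOT NULL → not nullable.
- provider: declared NOT NULL → not nullable.
- bed: no NOT NULL constraint applies → nullable.
- value: declared NOT NULL → not nullable.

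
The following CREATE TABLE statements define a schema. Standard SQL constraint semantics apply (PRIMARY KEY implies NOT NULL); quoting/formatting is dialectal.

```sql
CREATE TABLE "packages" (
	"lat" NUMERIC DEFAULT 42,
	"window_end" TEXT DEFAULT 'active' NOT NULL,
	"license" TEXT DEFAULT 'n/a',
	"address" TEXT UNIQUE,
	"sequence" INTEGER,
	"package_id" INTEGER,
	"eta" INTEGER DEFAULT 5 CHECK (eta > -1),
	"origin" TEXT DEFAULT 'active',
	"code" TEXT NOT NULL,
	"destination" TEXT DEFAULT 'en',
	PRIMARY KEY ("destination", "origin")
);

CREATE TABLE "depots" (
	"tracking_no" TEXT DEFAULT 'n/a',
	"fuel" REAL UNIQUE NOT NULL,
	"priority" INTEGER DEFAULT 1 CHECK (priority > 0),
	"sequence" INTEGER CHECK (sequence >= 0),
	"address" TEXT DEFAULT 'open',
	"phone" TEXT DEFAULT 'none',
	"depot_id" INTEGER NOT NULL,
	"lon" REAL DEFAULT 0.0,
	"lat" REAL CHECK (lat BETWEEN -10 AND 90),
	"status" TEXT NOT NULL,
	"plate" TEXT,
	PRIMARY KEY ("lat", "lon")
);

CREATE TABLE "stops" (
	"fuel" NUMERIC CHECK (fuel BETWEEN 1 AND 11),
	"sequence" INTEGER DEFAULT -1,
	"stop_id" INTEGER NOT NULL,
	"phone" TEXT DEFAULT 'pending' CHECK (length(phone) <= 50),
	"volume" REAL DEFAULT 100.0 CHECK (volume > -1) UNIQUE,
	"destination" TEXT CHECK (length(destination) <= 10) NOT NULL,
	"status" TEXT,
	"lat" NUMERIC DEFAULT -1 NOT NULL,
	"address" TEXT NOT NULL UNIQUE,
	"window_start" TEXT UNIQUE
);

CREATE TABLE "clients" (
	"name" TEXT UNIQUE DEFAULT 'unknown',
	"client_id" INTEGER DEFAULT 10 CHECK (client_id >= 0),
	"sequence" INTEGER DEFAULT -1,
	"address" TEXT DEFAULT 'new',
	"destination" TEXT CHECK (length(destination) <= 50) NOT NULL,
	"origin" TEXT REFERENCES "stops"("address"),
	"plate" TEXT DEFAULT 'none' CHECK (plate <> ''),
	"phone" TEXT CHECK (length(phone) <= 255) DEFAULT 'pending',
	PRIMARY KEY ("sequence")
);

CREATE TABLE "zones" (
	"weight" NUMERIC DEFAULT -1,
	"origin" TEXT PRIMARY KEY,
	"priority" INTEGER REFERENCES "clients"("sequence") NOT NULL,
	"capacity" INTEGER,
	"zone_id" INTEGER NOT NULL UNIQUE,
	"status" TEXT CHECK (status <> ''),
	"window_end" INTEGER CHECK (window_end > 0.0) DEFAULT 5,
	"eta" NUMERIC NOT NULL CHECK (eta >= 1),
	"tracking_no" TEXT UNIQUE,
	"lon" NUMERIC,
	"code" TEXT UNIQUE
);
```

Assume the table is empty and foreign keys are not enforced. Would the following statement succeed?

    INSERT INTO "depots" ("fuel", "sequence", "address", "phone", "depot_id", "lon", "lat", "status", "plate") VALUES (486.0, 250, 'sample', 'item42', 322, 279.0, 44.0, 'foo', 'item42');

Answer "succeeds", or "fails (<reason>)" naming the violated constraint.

NOT NULL columns: depot_id is supplied; fuel is supplied; lat is supplied; lon is supplied; status is supplied.
CHECK constraints: 250 satisfies (sequence >= 0); 44.0 satisfies (lat BETWEEN -10 AND 90).
No constraint is violated.

succeeds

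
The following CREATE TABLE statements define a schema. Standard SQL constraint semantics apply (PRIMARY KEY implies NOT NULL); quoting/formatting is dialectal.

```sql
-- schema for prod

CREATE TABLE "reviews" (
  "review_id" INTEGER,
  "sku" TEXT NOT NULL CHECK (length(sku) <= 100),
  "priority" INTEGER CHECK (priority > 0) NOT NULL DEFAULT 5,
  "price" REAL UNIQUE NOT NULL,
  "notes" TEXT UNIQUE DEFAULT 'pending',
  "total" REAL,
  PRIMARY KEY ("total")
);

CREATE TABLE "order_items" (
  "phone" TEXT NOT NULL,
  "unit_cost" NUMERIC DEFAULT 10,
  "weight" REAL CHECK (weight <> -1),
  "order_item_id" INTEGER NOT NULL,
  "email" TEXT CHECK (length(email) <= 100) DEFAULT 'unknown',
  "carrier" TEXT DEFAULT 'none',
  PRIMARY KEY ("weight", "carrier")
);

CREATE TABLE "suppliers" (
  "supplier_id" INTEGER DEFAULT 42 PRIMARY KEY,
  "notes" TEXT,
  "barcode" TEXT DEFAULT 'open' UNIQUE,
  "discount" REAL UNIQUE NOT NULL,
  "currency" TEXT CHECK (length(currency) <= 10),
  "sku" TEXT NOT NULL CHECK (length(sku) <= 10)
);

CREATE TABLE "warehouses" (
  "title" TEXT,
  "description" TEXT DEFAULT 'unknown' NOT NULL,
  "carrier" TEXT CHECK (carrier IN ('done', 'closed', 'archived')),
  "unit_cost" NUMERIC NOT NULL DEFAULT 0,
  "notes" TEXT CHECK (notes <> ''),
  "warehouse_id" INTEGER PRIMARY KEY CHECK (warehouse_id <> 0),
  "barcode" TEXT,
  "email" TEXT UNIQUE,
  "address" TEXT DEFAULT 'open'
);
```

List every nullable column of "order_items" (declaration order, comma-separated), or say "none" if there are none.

- phone: declared NOT NULL → not nullable.
- unit_cost: DEFAULT only fills an omitted column; an explicit NULL is still allowed → nullable.
- weight: part of the PRIMARY KEY, which implies NOT NULL → not nullable.
- order_item_id: declared NOT NULL → not nullable.
- email: CHECK does not forbid NULL (a CHECK constraint passes when its expression is NULL) → nullable.
- carrier: part of the PRIMARY KEY, which implies NOT NULL → not nullable.

unit_cost, email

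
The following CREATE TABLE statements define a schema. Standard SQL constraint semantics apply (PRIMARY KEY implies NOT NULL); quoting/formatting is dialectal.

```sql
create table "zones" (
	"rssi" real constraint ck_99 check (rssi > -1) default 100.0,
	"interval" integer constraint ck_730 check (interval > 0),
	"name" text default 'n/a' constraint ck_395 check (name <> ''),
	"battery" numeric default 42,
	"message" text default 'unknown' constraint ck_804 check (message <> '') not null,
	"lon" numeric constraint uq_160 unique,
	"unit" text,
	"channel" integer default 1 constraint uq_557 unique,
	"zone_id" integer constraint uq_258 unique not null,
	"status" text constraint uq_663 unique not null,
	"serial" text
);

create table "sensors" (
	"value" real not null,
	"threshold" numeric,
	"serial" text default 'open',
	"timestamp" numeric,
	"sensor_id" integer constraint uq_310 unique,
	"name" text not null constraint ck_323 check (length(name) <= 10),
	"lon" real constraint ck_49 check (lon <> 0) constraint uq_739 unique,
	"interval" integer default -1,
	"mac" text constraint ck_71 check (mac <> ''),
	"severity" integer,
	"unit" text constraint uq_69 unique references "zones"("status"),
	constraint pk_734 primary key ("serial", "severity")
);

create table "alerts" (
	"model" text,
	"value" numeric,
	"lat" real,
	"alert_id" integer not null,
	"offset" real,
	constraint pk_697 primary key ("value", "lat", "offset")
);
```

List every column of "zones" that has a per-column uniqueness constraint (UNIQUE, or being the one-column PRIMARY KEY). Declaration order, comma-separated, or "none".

lon, channel, zone_id, status

- rssi: no UNIQUE or single-column PK constraint.
- interval: no UNIQUE or single-column PK constraint.
- name: no UNIQUE or single-column PK constraint.
- battery: no UNIQUE or single-column PK constraint.
- message: no UNIQUE or single-column PK constraint.
- lon: declared UNIQUE → unique.
- unit: no UNIQUE or single-column PK constraint.
- channel: declared UNIQUE → unique.
- zone_id: declared UNIQUE → unique.
- status: declared UNIQUE → unique.
- serial: no UNIQUE or single-column PK constraint.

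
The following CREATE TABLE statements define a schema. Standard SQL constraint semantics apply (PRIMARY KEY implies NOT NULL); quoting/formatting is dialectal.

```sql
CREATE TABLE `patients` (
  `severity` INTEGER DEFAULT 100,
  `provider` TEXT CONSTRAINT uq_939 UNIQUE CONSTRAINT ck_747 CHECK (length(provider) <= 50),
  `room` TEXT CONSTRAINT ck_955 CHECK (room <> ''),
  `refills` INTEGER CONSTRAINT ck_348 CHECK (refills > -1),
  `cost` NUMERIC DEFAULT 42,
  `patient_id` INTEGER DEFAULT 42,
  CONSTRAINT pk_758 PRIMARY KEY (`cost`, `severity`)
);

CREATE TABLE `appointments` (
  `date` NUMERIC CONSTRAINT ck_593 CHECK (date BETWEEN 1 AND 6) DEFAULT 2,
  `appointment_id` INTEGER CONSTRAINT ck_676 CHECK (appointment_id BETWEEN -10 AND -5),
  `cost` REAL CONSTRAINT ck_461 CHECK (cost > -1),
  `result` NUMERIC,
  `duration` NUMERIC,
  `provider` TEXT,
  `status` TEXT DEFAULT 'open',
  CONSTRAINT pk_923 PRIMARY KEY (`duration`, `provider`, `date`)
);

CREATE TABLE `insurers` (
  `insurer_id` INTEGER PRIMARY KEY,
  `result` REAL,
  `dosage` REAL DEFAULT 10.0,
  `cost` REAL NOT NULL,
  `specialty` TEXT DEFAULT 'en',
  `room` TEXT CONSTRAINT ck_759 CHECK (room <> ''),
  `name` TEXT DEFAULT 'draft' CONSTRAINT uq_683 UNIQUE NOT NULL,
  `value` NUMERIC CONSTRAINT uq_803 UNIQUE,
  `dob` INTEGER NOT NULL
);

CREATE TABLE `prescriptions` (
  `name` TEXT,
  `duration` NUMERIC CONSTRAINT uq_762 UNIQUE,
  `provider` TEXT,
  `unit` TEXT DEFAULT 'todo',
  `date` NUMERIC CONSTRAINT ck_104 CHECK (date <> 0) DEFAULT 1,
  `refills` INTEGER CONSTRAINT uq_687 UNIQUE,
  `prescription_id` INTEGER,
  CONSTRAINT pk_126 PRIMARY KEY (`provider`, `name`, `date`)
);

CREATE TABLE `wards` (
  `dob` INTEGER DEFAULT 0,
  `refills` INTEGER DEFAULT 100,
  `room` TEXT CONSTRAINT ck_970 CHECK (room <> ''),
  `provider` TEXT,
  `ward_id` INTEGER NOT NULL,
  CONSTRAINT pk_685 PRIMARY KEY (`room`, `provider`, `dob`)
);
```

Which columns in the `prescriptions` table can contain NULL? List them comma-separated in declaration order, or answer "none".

- name: part of the PRIMARY KEY, which implies NOT NULL → not nullable.
- duration: UNIQUE does not imply NOT NULL → nullable.
- provider: part of the PRIMARY KEY, which implies NOT NULL → not nullable.
- unit: DEFAULT only fills an omitted column; an explicit NULL is still allowed → nullable.
- date: part of the PRIMARY KEY, which implies NOT NULL → not nullable.
- refills: UNIQUE does not imply NOT NULL → nullable.
- prescription_id: no NOT NULL constraint applies → nullable.

duration, unit, refills, prescription_id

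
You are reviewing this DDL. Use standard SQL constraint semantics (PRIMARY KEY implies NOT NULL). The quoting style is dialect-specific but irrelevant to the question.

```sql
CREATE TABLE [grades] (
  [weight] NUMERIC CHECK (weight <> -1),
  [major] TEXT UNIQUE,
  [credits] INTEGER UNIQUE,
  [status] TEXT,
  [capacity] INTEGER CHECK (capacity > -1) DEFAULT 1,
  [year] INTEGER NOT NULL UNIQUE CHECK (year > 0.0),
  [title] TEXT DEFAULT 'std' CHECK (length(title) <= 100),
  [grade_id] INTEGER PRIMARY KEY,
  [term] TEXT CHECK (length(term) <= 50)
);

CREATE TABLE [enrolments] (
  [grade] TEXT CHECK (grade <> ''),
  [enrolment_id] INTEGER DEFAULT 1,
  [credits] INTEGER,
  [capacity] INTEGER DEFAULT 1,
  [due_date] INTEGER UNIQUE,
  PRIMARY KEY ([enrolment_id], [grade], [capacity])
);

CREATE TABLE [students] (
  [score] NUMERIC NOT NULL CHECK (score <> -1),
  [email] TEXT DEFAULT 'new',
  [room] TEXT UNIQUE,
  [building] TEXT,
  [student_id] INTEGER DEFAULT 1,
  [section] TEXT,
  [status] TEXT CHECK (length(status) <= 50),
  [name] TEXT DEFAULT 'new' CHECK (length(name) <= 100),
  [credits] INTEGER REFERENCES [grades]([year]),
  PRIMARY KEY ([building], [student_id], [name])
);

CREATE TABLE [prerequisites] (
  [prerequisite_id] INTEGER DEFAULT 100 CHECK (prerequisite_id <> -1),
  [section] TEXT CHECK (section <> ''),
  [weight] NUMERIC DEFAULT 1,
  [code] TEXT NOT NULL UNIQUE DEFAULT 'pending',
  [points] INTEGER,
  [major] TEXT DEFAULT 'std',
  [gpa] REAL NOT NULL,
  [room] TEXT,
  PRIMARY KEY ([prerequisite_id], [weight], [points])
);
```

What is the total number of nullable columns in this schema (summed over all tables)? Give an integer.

grades: 7 nullable (weight, major, credits, status, capacity, title, term — PK (grade_id) and explicit NOT NULL columns excluded).
enrolments: 2 nullable (credits, due_date — PK (enrolment_id, grade, capacity) and explicit NOT NULL columns excluded).
students: 5 nullable (email, room, section, status, credits — PK (building, student_id, name) and explicit NOT NULL columns excluded).
prerequisites: 3 nullable (section, major, room — PK (prerequisite_id, weight, points) and explicit NOT NULL columns excluded).
Total: 7 + 2 + 5 + 3 = 17.

17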